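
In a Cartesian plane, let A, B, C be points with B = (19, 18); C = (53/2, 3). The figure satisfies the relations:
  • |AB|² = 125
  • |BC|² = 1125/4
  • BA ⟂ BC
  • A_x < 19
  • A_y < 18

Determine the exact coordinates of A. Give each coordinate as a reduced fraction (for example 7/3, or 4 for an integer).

A = (9, 13)

1. A_x = 9  [[BA ⟂ BC ⇒ 15/2x-15y+255/2=0] ∩ [|A−(19, 18)|²=125]]
2. A_y = 13  [[BA ⟂ BC ⇒ 15/2x-15y+255/2=0] ∩ [|A−(19, 18)|²=125]]
   so A = (9, 13)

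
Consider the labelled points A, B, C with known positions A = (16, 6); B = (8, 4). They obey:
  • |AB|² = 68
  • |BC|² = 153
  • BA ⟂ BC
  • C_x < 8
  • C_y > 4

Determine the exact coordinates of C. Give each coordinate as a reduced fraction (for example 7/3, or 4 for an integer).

C = (5, 16)

1. C_x = 5  [[BA ⟂ BC ⇒ 8x+2y-72=0] ∩ [|C−(8, 4)|²=153]]
2. C_y = 16  [[BA ⟂ BC ⇒ 8x+2y-72=0] ∩ [|C−(8, 4)|²=153]]
   so C = (5, 16)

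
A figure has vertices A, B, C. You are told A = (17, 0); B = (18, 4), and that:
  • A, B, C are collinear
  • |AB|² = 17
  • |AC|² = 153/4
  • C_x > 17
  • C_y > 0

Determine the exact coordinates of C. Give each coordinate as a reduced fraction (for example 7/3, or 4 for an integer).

C = (37/2, 6)

1. C_x = 37/2  [[A, B, C are collinear ⇒ -4x+1y+68=0] ∩ [|C−(17, 0)|²=153/4]]
2. C_y = 6  [[A, B, C are collinear ⇒ -4x+1y+68=0] ∩ [|C−(17, 0)|²=153/4]]
   so C = (37/2, 6)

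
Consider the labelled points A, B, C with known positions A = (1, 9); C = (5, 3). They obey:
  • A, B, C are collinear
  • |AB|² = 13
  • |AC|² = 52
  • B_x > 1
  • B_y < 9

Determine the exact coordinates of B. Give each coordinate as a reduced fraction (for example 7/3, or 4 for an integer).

B = (3, 6)

1. B_x = 3  [[A, B, C are collinear ⇒ -6x-4y+42=0] ∩ [|B−(1, 9)|²=13]]
2. B_y = 6  [[A, B, C are collinear ⇒ -6x-4y+42=0] ∩ [|B−(1, 9)|²=13]]
   so B = (3, 6)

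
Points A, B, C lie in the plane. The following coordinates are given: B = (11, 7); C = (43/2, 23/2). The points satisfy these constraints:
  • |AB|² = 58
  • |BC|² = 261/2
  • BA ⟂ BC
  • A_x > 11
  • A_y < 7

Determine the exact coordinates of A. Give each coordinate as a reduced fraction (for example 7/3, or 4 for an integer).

A = (14, 0)

1. A_x = 14  [[BA ⟂ BC ⇒ 21/2x+9/2y-147=0] ∩ [|A−(11, 7)|²=58]]
2. A_y = 0  [[BA ⟂ BC ⇒ 21/2x+9/2y-147=0] ∩ [|A−(11, 7)|²=58]]
   so A = (14, 0)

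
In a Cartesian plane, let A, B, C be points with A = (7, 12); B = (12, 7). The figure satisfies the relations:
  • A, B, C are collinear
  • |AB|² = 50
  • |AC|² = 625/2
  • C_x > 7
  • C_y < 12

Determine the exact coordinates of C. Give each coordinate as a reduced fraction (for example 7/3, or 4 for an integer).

1. C_x = 39/2  [[A, B, C are collinear ⇒ 5x+5y-95=0] ∩ [|C−(7, 12)|²=625/2]]
2. C_y = -1/2  [[A, B, C are collinear ⇒ 5x+5y-95=0] ∩ [|C−(7, 12)|²=625/2]]
   so C = (39/2, -1/2)

C = (39/2, -1/2)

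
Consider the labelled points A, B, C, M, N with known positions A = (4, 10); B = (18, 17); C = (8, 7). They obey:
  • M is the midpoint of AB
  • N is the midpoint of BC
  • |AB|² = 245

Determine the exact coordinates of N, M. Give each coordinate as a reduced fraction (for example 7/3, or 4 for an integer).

1. M_x = 11  [2·M = A+B = (4, 10)+(18, 17)]
2. M_y = 27/2  [2·M = A+B = (4, 10)+(18, 17)]
   so M = (11, 27/2)
3. N_x = 13  [2·N = B+C = (18, 17)+(8, 7)]
4. N_y = 12  [2·N = B+C = (18, 17)+(8, 7)]
   so N = (13, 12)

N = (13, 12)
M = (11, 27/2)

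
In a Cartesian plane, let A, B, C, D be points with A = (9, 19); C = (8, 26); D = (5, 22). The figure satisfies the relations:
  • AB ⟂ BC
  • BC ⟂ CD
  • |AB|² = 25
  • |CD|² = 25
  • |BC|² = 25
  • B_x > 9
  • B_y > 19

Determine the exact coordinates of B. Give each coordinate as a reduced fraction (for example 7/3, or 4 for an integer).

1. B_x = 12  [[BC ⟂ CD ⇒ 3x+4y-128=0] ∩ [|B−(9, 19)|²=25]]
2. B_y = 23  [[BC ⟂ CD ⇒ 3x+4y-128=0] ∩ [|B−(9, 19)|²=25]]
   so B = (12, 23)

B = (12, 23)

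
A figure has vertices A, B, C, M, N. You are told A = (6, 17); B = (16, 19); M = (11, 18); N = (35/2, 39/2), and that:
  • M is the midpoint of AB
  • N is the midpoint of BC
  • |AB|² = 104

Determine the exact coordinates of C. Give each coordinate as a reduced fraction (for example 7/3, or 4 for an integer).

C = (19, 20)

1. C_x = 19  [C = 2·N−B = 2·(35/2, 39/2)−(16, 19)]
2. C_y = 20  [C = 2·N−B = 2·(35/2, 39/2)−(16, 19)]
   so C = (19, 20)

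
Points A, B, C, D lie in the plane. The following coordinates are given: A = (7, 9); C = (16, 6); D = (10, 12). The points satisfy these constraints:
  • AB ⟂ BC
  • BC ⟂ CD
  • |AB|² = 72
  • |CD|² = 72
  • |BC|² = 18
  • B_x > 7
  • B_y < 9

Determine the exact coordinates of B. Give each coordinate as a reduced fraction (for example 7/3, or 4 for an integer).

1. B_x = 13  [[BC ⟂ CD ⇒ 6x-6y-60=0] ∩ [|B−(7, 9)|²=72]]
2. B_y = 3  [[BC ⟂ CD ⇒ 6x-6y-60=0] ∩ [|B−(7, 9)|²=72]]
   so B = (13, 3)

B = (13, 3)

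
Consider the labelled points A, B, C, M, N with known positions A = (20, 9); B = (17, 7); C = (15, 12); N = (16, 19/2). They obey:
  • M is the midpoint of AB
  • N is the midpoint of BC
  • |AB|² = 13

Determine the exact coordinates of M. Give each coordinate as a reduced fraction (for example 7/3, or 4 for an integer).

M = (37/2, 8)

1. M_x = 37/2  [2·M = A+B = (20, 9)+(17, 7)]
2. M_y = 8  [2·M = A+B = (20, 9)+(17, 7)]
   so M = (37/2, 8)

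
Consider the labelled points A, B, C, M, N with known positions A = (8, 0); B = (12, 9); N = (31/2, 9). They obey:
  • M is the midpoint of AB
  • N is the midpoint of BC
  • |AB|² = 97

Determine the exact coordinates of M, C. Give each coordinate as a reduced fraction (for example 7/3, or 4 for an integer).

M = (10, 9/2)
C = (19, 9)

1. M_x = 10  [2·M = A+B = (8, 0)+(12, 9)]
2. M_y = 9/2  [2·M = A+B = (8, 0)+(12, 9)]
   so M = (10, 9/2)
3. C_x = 19  [C = 2·N−B = 2·(31/2, 9)−(12, 9)]
4. C_y = 9  [C = 2·N−B = 2·(31/2, 9)−(12, 9)]
   so C = (19, 9)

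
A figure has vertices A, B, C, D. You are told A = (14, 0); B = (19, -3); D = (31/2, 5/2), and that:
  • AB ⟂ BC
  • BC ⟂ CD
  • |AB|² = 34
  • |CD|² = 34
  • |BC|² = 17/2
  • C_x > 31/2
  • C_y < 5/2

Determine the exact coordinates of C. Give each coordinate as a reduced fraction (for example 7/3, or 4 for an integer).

1. C_x = 41/2  [[AB ⟂ BC ⇒ 5x-3y-104=0] ∩ [|C−(31/2, 5/2)|²=34]]
2. C_y = -1/2  [[AB ⟂ BC ⇒ 5x-3y-104=0] ∩ [|C−(31/2, 5/2)|²=34]]
   so C = (41/2, -1/2)

C = (41/2, -1/2)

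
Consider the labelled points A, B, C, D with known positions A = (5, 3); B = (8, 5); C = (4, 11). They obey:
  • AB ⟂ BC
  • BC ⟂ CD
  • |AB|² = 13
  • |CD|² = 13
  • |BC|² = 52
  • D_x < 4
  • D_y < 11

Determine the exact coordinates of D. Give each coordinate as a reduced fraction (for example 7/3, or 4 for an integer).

D = (1, 9)

1. D_x = 1  [[BC ⟂ CD ⇒ -4x+6y-50=0] ∩ [|D−(4, 11)|²=13]]
2. D_y = 9  [[BC ⟂ CD ⇒ -4x+6y-50=0] ∩ [|D−(4, 11)|²=13]]
   so D = (1, 9)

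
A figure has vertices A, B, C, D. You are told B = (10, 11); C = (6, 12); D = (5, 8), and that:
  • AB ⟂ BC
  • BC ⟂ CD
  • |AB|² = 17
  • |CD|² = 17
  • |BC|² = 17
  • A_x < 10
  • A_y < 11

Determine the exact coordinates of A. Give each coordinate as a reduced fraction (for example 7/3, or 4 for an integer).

A = (9, 7)

1. A_x = 9  [[AB ⟂ BC ⇒ 4x-1y-29=0] ∩ [|A−(10, 11)|²=17]]
2. A_y = 7  [[AB ⟂ BC ⇒ 4x-1y-29=0] ∩ [|A−(10, 11)|²=17]]
   so A = (9, 7)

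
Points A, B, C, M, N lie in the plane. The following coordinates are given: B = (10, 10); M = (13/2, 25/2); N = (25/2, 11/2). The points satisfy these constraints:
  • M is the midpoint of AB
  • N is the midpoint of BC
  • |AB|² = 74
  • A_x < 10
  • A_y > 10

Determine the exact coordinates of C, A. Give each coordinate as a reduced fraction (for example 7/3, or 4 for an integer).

C = (15, 1)
A = (3, 15)

1. A_x = 3  [A = 2·M−B = 2·(13/2, 25/2)−(10, 10)]
2. A_y = 15  [A = 2·M−B = 2·(13/2, 25/2)−(10, 10)]
   so A = (3, 15)
3. C_x = 15  [C = 2·N−B = 2·(25/2, 11/2)−(10, 10)]
4. C_y = 1  [C = 2·N−B = 2·(25/2, 11/2)−(10, 10)]
   so C = (15, 1)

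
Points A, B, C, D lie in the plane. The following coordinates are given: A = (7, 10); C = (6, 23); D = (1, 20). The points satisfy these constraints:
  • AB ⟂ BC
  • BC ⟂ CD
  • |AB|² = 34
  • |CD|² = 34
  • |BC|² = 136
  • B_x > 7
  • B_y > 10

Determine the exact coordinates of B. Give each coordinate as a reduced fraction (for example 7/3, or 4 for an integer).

1. B_x = 12  [[BC ⟂ CD ⇒ 5x+3y-99=0] ∩ [|B−(7, 10)|²=34]]
2. B_y = 13  [[BC ⟂ CD ⇒ 5x+3y-99=0] ∩ [|B−(7, 10)|²=34]]
   so B = (12, 13)

B = (12, 13)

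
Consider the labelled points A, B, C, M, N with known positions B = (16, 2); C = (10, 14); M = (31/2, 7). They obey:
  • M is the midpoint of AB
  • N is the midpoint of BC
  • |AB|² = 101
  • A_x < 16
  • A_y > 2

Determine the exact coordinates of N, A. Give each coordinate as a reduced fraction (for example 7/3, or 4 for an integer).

N = (13, 8)
A = (15, 12)

1. A_x = 15  [A = 2·M−B = 2·(31/2, 7)−(16, 2)]
2. A_y = 12  [A = 2·M−B = 2·(31/2, 7)−(16, 2)]
   so A = (15, 12)
3. N_x = 13  [2·N = B+C = (16, 2)+(10, 14)]
4. N_y = 8  [2·N = B+C = (16, 2)+(10, 14)]
   so N = (13, 8)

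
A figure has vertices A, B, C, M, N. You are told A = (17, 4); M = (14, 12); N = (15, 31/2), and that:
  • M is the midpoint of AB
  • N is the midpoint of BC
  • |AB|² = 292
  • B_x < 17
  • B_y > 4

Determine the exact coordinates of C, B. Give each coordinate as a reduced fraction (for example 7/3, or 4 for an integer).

C = (19, 11)
B = (11, 20)

1. B_x = 11  [B = 2·M−A = 2·(14, 12)−(17, 4)]
2. B_y = 20  [B = 2·M−A = 2·(14, 12)−(17, 4)]
   so B = (11, 20)
3. C_x = 19  [C = 2·N−B = 2·(15, 31/2)−(11, 20)]
4. C_y = 11  [C = 2·N−B = 2·(15, 31/2)−(11, 20)]
   so C = (19, 11)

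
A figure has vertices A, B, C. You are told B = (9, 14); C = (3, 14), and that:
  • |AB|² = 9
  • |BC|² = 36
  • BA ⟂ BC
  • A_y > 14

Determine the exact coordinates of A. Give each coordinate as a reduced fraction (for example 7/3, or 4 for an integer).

A = (9, 17)

1. A_x = 9  [[BA ⟂ BC ⇒ -6x+54=0] ∩ [|A−(9, 14)|²=9]]
2. A_y = 17  [[BA ⟂ BC ⇒ -6x+54=0] ∩ [|A−(9, 14)|²=9]]
   so A = (9, 17)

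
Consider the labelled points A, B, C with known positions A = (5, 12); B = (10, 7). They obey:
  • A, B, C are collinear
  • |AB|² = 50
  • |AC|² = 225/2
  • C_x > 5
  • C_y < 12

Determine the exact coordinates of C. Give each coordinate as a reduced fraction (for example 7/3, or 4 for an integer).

1. C_x = 25/2  [[A, B, C are collinear ⇒ 5x+5y-85=0] ∩ [|C−(5, 12)|²=225/2]]
2. C_y = 9/2  [[A, B, C are collinear ⇒ 5x+5y-85=0] ∩ [|C−(5, 12)|²=225/2]]
   so C = (25/2, 9/2)

C = (25/2, 9/2)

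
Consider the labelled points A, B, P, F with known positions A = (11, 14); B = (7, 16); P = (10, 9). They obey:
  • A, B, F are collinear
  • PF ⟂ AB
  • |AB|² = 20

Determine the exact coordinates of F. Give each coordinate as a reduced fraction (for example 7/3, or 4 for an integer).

F = (61/5, 67/5)

1. F_x = 61/5  [[A, B, F are collinear ⇒ -2x-4y+78=0] ∩ [PF ⟂ AB ⇒ -4x+2y+22=0]]
2. F_y = 67/5  [[A, B, F are collinear ⇒ -2x-4y+78=0] ∩ [PF ⟂ AB ⇒ -4x+2y+22=0]]
   so F = (61/5, 67/5)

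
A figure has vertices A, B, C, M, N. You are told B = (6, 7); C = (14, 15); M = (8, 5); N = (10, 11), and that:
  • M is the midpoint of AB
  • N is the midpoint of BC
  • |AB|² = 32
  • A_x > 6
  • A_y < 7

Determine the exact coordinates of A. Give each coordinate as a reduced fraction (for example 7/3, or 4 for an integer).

A = (10, 3)

1. A_x = 10  [A = 2·M−B = 2·(8, 5)−(6, 7)]
2. A_y = 3  [A = 2·M−B = 2·(8, 5)−(6, 7)]
   so A = (10, 3)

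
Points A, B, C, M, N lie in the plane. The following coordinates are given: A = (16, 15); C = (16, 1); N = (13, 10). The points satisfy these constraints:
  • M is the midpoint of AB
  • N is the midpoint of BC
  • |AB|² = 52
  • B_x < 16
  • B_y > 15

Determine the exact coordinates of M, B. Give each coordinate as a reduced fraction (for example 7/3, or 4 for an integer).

1. B_x = 10  [B = 2·N−C = 2·(13, 10)−(16, 1)]
2. B_y = 19  [B = 2·N−C = 2·(13, 10)−(16, 1)]
   so B = (10, 19)
3. M_x = 13  [2·M = A+B = (16, 15)+(10, 19)]
4. M_y = 17  [2·M = A+B = (16, 15)+(10, 19)]
   so M = (13, 17)

M = (13, 17)
B = (10, 19)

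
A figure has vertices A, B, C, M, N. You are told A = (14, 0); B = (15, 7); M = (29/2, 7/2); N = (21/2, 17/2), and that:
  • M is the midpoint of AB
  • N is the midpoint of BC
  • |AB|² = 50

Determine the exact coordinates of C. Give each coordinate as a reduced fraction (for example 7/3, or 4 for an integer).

1. C_x = 6  [C = 2·N−B = 2·(21/2, 17/2)−(15, 7)]
2. C_y = 10  [C = 2·N−B = 2·(21/2, 17/2)−(15, 7)]
   so C = (6, 10)

C = (6, 10)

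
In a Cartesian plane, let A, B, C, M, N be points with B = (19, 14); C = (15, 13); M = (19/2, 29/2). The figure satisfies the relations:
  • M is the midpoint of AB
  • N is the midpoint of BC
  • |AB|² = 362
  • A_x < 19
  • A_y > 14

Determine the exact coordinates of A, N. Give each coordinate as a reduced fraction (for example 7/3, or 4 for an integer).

1. A_x = 0  [A = 2·M−B = 2·(19/2, 29/2)−(19, 14)]
2. A_y = 15  [A = 2·M−B = 2·(19/2, 29/2)−(19, 14)]
   so A = (0, 15)
3. N_x = 17  [2·N = B+C = (19, 14)+(15, 13)]
4. N_y = 27/2  [2·N = B+C = (19, 14)+(15, 13)]
   so N = (17, 27/2)

A = (0, 15)
N = (17, 27/2)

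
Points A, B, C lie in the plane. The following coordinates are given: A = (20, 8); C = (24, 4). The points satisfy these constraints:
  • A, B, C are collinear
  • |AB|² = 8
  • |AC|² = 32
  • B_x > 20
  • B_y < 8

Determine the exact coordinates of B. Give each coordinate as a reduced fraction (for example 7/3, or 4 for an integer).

1. B_x = 22  [[A, B, C are collinear ⇒ -4x-4y+112=0] ∩ [|B−(20, 8)|²=8]]
2. B_y = 6  [[A, B, C are collinear ⇒ -4x-4y+112=0] ∩ [|B−(20, 8)|²=8]]
   so B = (22, 6)

B = (22, 6)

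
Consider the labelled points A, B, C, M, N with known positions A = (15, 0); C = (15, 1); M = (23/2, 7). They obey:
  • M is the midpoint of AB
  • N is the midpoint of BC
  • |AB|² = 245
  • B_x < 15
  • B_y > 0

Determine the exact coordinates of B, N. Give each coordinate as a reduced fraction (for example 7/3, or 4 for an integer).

1. B_x = 8  [B = 2·M−A = 2·(23/2, 7)−(15, 0)]
2. B_y = 14  [B = 2·M−A = 2·(23/2, 7)−(15, 0)]
   so B = (8, 14)
3. N_x = 23/2  [2·N = B+C = (8, 14)+(15, 1)]
4. N_y = 15/2  [2·N = B+C = (8, 14)+(15, 1)]
   so N = (23/2, 15/2)

B = (8, 14)
N = (23/2, 15/2)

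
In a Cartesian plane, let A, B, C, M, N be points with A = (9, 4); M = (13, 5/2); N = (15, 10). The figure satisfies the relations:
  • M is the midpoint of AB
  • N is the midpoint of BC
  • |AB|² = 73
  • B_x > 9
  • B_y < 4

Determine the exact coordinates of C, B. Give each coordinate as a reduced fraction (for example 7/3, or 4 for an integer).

C = (13, 19)
B = (17, 1)

1. B_x = 17  [B = 2·M−A = 2·(13, 5/2)−(9, 4)]
2. B_y = 1  [B = 2·M−A = 2·(13, 5/2)−(9, 4)]
   so B = (17, 1)
3. C_x = 13  [C = 2·N−B = 2·(15, 10)−(17, 1)]
4. C_y = 19  [C = 2·N−B = 2·(15, 10)−(17, 1)]
   so C = (13, 19)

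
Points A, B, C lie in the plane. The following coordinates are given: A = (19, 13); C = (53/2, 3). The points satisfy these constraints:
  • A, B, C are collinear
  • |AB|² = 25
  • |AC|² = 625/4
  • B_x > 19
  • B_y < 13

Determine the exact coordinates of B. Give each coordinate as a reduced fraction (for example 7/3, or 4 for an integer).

B = (22, 9)

1. B_x = 22  [[A, B, C are collinear ⇒ -10x-15/2y+575/2=0] ∩ [|B−(19, 13)|²=25]]
2. B_y = 9  [[A, B, C are collinear ⇒ -10x-15/2y+575/2=0] ∩ [|B−(19, 13)|²=25]]
   so B = (22, 9)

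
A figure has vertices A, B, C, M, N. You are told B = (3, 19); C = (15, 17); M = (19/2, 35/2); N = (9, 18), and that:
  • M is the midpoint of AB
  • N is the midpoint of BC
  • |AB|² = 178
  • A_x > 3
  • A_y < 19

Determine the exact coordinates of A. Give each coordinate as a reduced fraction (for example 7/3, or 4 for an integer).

A = (16, 16)

1. A_x = 16  [A = 2·M−B = 2·(19/2, 35/2)−(3, 19)]
2. A_y = 16  [A = 2·M−B = 2·(19/2, 35/2)−(3, 19)]
   so A = (16, 16)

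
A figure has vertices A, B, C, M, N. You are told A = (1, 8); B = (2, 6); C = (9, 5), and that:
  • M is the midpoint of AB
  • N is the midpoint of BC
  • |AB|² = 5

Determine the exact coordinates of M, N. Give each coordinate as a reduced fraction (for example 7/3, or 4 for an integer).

1. M_x = 3/2  [2·M = A+B = (1, 8)+(2, 6)]
2. M_y = 7  [2·M = A+B = (1, 8)+(2, 6)]
   so M = (3/2, 7)
3. N_x = 11/2  [2·N = B+C = (2, 6)+(9, 5)]
4. N_y = 11/2  [2·N = B+C = (2, 6)+(9, 5)]
   so N = (11/2, 11/2)

M = (3/2, 7)
N = (11/2, 11/2)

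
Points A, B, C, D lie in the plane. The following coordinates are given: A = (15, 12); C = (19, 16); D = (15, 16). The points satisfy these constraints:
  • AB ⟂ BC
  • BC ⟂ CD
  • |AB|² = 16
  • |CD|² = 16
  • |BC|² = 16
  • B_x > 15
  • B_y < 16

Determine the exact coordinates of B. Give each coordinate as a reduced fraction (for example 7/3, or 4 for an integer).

1. B_x = 19  [[BC ⟂ CD ⇒ 4x-76=0] ∩ [|B−(15, 12)|²=16]]
2. B_y = 12  [[BC ⟂ CD ⇒ 4x-76=0] ∩ [|B−(15, 12)|²=16]]
   so B = (19, 12)

B = (19, 12)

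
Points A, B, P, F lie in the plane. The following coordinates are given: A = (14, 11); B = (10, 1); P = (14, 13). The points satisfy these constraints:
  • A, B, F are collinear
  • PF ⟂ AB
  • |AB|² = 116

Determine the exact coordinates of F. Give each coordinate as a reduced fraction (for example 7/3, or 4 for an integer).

F = (426/29, 369/29)

1. F_x = 426/29  [[A, B, F are collinear ⇒ 10x-4y-96=0] ∩ [PF ⟂ AB ⇒ -4x-10y+186=0]]
2. F_y = 369/29  [[A, B, F are collinear ⇒ 10x-4y-96=0] ∩ [PF ⟂ AB ⇒ -4x-10y+186=0]]
   so F = (426/29, 369/29)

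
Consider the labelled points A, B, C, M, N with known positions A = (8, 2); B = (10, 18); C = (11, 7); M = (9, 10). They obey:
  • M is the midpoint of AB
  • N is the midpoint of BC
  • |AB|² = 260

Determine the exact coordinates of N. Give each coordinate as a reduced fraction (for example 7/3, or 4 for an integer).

N = (21/2, 25/2)

1. N_x = 21/2  [2·N = B+C = (10, 18)+(11, 7)]
2. N_y = 25/2  [2·N = B+C = (10, 18)+(11, 7)]
   so N = (21/2, 25/2)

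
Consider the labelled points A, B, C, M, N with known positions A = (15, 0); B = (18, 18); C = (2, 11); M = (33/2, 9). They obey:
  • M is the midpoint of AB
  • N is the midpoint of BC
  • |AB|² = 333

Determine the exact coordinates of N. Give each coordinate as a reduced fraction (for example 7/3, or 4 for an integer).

1. N_x = 10  [2·N = B+C = (18, 18)+(2, 11)]
2. N_y = 29/2  [2·N = B+C = (18, 18)+(2, 11)]
   so N = (10, 29/2)

N = (10, 29/2)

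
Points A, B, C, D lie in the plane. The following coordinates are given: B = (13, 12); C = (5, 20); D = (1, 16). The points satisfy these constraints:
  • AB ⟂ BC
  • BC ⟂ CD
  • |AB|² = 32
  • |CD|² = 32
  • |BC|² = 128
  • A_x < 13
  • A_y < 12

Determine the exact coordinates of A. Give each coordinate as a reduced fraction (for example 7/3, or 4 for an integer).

A = (9, 8)

1. A_x = 9  [[AB ⟂ BC ⇒ 8x-8y-8=0] ∩ [|A−(13, 12)|²=32]]
2. A_y = 8  [[AB ⟂ BC ⇒ 8x-8y-8=0] ∩ [|A−(13, 12)|²=32]]
   so A = (9, 8)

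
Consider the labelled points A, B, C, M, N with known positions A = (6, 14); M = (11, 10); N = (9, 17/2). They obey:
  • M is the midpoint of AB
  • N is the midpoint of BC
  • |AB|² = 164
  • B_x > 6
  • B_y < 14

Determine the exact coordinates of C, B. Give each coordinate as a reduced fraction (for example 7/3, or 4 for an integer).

1. B_x = 16  [B = 2·M−A = 2·(11, 10)−(6, 14)]
2. B_y = 6  [B = 2·M−A = 2·(11, 10)−(6, 14)]
   so B = (16, 6)
3. C_x = 2  [C = 2·N−B = 2·(9, 17/2)−(16, 6)]
4. C_y = 11  [C = 2·N−B = 2·(9, 17/2)−(16, 6)]
   so C = (2, 11)

C = (2, 11)
B = (16, 6)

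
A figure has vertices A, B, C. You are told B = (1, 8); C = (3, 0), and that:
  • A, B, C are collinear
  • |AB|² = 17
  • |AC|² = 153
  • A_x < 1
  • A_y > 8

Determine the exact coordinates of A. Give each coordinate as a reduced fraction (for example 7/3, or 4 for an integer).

A = (0, 12)

1. A_x = 0  [[A, B, C are collinear ⇒ 8x+2y-24=0] ∩ [|A−(1, 8)|²=17]]
2. A_y = 12  [[A, B, C are collinear ⇒ 8x+2y-24=0] ∩ [|A−(1, 8)|²=17]]
   so A = (0, 12)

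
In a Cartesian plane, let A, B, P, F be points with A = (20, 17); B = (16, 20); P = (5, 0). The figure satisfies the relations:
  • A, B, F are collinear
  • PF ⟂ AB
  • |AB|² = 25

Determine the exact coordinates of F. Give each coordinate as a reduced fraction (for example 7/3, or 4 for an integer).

1. F_x = 464/25  [[A, B, F are collinear ⇒ -3x-4y+128=0] ∩ [PF ⟂ AB ⇒ -4x+3y+20=0]]
2. F_y = 452/25  [[A, B, F are collinear ⇒ -3x-4y+128=0] ∩ [PF ⟂ AB ⇒ -4x+3y+20=0]]
   so F = (464/25, 452/25)

F = (464/25, 452/25)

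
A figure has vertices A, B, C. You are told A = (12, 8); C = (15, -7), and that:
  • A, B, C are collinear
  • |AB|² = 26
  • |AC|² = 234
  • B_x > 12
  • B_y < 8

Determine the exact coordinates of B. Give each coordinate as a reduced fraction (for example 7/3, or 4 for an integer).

1. B_x = 13  [[A, B, C are collinear ⇒ -15x-3y+204=0] ∩ [|B−(12, 8)|²=26]]
2. B_y = 3  [[A, B, C are collinear ⇒ -15x-3y+204=0] ∩ [|B−(12, 8)|²=26]]
   so B = (13, 3)

B = (13, 3)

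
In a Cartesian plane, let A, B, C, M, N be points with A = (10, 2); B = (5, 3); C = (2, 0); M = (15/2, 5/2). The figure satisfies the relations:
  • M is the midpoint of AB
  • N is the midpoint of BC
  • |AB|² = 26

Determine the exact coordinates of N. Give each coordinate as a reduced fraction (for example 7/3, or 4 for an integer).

N = (7/2, 3/2)

1. N_x = 7/2  [2·N = B+C = (5, 3)+(2, 0)]
2. N_y = 3/2  [2·N = B+C = (5, 3)+(2, 0)]
   so N = (7/2, 3/2)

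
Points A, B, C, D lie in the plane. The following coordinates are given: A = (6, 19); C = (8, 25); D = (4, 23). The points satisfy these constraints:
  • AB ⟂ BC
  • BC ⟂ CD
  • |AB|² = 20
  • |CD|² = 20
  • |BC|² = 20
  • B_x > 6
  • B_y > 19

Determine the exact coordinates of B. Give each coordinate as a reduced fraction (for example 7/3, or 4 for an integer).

1. B_x = 10  [[BC ⟂ CD ⇒ 4x+2y-82=0] ∩ [|B−(6, 19)|²=20]]
2. B_y = 21  [[BC ⟂ CD ⇒ 4x+2y-82=0] ∩ [|B−(6, 19)|²=20]]
   so B = (10, 21)

B = (10, 21)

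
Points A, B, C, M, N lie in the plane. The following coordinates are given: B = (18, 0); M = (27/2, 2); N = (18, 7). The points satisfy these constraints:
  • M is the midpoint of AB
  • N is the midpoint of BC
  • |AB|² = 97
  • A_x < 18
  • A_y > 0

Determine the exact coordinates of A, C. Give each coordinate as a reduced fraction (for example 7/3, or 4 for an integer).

A = (9, 4)
C = (18, 14)

1. A_x = 9  [A = 2·M−B = 2·(27/2, 2)−(18, 0)]
2. A_y = 4  [A = 2·M−B = 2·(27/2, 2)−(18, 0)]
   so A = (9, 4)
3. C_x = 18  [C = 2·N−B = 2·(18, 7)−(18, 0)]
4. C_y = 14  [C = 2·N−B = 2·(18, 7)−(18, 0)]
   so C = (18, 14)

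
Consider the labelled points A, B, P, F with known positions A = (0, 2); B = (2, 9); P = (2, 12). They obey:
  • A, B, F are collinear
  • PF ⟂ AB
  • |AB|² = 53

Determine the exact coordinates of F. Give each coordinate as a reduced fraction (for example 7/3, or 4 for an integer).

F = (148/53, 624/53)

1. F_x = 148/53  [[A, B, F are collinear ⇒ -7x+2y-4=0] ∩ [PF ⟂ AB ⇒ 2x+7y-88=0]]
2. F_y = 624/53  [[A, B, F are collinear ⇒ -7x+2y-4=0] ∩ [PF ⟂ AB ⇒ 2x+7y-88=0]]
   so F = (148/53, 624/53)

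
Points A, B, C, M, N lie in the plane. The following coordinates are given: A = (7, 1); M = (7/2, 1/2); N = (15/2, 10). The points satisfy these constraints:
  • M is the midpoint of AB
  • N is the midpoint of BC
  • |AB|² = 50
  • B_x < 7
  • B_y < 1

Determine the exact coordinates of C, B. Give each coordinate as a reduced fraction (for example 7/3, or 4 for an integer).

C = (15, 20)
B = (0, 0)

1. B_x = 0  [B = 2·M−A = 2·(7/2, 1/2)−(7, 1)]
2. B_y = 0  [B = 2·M−A = 2·(7/2, 1/2)−(7, 1)]
   so B = (0, 0)
3. C_x = 15  [C = 2·N−B = 2·(15/2, 10)−(0, 0)]
4. C_y = 20  [C = 2·N−B = 2·(15/2, 10)−(0, 0)]
   so C = (15, 20)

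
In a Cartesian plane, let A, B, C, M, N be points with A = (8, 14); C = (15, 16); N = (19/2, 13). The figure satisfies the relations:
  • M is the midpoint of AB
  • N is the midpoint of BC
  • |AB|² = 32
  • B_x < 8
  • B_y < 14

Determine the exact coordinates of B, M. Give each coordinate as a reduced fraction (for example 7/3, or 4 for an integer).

B = (4, 10)
M = (6, 12)

1. B_x = 4  [B = 2·N−C = 2·(19/2, 13)−(15, 16)]
2. B_y = 10  [B = 2·N−C = 2·(19/2, 13)−(15, 16)]
   so B = (4, 10)
3. M_x = 6  [2·M = A+B = (8, 14)+(4, 10)]
4. M_y = 12  [2·M = A+B = (8, 14)+(4, 10)]
   so M = (6, 12)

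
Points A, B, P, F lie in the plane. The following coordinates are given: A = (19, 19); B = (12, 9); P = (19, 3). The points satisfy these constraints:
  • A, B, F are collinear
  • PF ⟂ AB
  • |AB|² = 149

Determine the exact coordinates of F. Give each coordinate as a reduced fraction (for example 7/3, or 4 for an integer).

F = (1711/149, 1231/149)

1. F_x = 1711/149  [[A, B, F are collinear ⇒ 10x-7y-57=0] ∩ [PF ⟂ AB ⇒ -7x-10y+163=0]]
2. F_y = 1231/149  [[A, B, F are collinear ⇒ 10x-7y-57=0] ∩ [PF ⟂ AB ⇒ -7x-10y+163=0]]
   so F = (1711/149, 1231/149)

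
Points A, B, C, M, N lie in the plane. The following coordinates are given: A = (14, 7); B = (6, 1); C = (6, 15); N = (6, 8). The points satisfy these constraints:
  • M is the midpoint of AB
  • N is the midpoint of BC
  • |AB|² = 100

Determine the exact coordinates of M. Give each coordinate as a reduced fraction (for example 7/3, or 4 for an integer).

M = (10, 4)

1. M_x = 10  [2·M = A+B = (14, 7)+(6, 1)]
2. M_y = 4  [2·M = A+B = (14, 7)+(6, 1)]
   so M = (10, 4)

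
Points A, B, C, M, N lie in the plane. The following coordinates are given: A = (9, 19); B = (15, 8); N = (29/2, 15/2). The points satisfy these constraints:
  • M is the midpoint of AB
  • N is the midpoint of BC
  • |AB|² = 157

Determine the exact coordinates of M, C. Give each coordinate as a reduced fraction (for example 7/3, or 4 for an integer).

M = (12, 27/2)
C = (14, 7)

1. M_x = 12  [2·M = A+B = (9, 19)+(15, 8)]
2. M_y = 27/2  [2·M = A+B = (9, 19)+(15, 8)]
   so M = (12, 27/2)
3. C_x = 14  [C = 2·N−B = 2·(29/2, 15/2)−(15, 8)]
4. C_y = 7  [C = 2·N−B = 2·(29/2, 15/2)−(15, 8)]
   so C = (14, 7)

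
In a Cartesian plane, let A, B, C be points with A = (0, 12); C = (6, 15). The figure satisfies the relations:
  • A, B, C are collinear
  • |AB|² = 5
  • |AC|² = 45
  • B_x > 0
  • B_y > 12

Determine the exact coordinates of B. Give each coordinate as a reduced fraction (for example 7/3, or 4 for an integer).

B = (2, 13)

1. B_x = 2  [[A, B, C are collinear ⇒ 3x-6y+72=0] ∩ [|B−(0, 12)|²=5]]
2. B_y = 13  [[A, B, C are collinear ⇒ 3x-6y+72=0] ∩ [|B−(0, 12)|²=5]]
   so B = (2, 13)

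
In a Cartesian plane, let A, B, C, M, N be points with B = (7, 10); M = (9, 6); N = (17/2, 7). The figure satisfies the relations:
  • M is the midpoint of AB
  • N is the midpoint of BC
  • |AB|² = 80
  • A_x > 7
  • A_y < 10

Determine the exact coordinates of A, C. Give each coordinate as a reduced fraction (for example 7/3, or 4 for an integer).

1. A_x = 11  [A = 2·M−B = 2·(9, 6)−(7, 10)]
2. A_y = 2  [A = 2·M−B = 2·(9, 6)−(7, 10)]
   so A = (11, 2)
3. C_x = 10  [C = 2·N−B = 2·(17/2, 7)−(7, 10)]
4. C_y = 4  [C = 2·N−B = 2·(17/2, 7)−(7, 10)]
   so C = (10, 4)

A = (11, 2)
C = (10, 4)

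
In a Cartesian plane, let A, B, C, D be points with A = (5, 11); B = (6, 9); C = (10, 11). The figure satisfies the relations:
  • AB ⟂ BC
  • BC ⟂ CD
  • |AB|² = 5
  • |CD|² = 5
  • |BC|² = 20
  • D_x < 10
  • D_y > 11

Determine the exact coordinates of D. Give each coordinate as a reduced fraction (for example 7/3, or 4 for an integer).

1. D_x = 9  [[BC ⟂ CD ⇒ 4x+2y-62=0] ∩ [|D−(10, 11)|²=5]]
2. D_y = 13  [[BC ⟂ CD ⇒ 4x+2y-62=0] ∩ [|D−(10, 11)|²=5]]
   so D = (9, 13)

D = (9, 13)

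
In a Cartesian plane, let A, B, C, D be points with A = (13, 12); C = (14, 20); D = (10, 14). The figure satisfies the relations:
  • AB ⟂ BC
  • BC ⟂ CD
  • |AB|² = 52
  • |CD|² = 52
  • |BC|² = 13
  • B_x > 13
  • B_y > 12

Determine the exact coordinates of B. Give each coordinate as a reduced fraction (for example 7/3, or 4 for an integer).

B = (17, 18)

1. B_x = 17  [[BC ⟂ CD ⇒ 4x+6y-176=0] ∩ [|B−(13, 12)|²=52]]
2. B_y = 18  [[BC ⟂ CD ⇒ 4x+6y-176=0] ∩ [|B−(13, 12)|²=52]]
   so B = (17, 18)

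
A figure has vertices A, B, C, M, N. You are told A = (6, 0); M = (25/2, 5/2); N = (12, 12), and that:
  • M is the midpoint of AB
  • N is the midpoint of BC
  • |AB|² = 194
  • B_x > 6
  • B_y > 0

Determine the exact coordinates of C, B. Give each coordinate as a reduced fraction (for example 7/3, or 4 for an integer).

C = (5, 19)
B = (19, 5)

1. B_x = 19  [B = 2·M−A = 2·(25/2, 5/2)−(6, 0)]
2. B_y = 5  [B = 2·M−A = 2·(25/2, 5/2)−(6, 0)]
   so B = (19, 5)
3. C_x = 5  [C = 2·N−B = 2·(12, 12)−(19, 5)]
4. C_y = 19  [C = 2·N−B = 2·(12, 12)−(19, 5)]
   so C = (5, 19)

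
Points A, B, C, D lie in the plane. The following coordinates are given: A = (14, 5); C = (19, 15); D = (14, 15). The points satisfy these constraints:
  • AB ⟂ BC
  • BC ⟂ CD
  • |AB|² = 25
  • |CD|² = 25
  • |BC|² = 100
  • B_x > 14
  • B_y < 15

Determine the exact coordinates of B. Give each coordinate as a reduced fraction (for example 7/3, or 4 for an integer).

B = (19, 5)

1. B_x = 19  [[BC ⟂ CD ⇒ 5x-95=0] ∩ [|B−(14, 5)|²=25]]
2. B_y = 5  [[BC ⟂ CD ⇒ 5x-95=0] ∩ [|B−(14, 5)|²=25]]
   so B = (19, 5)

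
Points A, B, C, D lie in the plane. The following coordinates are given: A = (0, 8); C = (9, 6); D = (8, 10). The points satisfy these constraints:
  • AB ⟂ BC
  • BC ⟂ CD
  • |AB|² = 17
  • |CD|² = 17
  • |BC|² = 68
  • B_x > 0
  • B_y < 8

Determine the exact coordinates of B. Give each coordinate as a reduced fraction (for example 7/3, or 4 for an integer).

B = (1, 4)

1. B_x = 1  [[BC ⟂ CD ⇒ 1x-4y+15=0] ∩ [|B−(0, 8)|²=17]]
2. B_y = 4  [[BC ⟂ CD ⇒ 1x-4y+15=0] ∩ [|B−(0, 8)|²=17]]
   so B = (1, 4)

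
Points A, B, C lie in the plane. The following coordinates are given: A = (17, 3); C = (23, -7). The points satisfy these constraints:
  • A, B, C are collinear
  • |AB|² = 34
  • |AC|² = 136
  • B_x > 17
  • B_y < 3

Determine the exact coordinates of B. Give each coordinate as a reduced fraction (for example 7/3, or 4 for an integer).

B = (20, -2)

1. B_x = 20  [[A, B, C are collinear ⇒ -10x-6y+188=0] ∩ [|B−(17, 3)|²=34]]
2. B_y = -2  [[A, B, C are collinear ⇒ -10x-6y+188=0] ∩ [|B−(17, 3)|²=34]]
   so B = (20, -2)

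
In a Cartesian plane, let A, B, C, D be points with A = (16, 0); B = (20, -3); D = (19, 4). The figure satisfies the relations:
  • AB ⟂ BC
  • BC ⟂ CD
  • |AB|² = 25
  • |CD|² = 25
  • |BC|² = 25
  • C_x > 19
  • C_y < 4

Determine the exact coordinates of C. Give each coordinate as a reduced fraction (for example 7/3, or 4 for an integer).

C = (23, 1)

1. C_x = 23  [[AB ⟂ BC ⇒ 4x-3y-89=0] ∩ [|C−(19, 4)|²=25]]
2. C_y = 1  [[AB ⟂ BC ⇒ 4x-3y-89=0] ∩ [|C−(19, 4)|²=25]]
   so C = (23, 1)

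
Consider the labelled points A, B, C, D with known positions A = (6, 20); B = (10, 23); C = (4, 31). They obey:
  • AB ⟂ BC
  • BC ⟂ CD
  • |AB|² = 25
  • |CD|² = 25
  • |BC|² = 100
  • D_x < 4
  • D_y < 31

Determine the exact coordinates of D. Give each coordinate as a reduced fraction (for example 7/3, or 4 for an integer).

D = (0, 28)

1. D_x = 0  [[BC ⟂ CD ⇒ -6x+8y-224=0] ∩ [|D−(4, 31)|²=25]]
2. D_y = 28  [[BC ⟂ CD ⇒ -6x+8y-224=0] ∩ [|D−(4, 31)|²=25]]
   so D = (0, 28)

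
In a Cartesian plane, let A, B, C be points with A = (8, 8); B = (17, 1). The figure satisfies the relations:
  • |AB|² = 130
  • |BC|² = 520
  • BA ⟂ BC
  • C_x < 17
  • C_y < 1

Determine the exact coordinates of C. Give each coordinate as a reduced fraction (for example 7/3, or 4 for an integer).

C = (3, -17)

1. C_x = 3  [[BA ⟂ BC ⇒ -9x+7y+146=0] ∩ [|C−(17, 1)|²=520]]
2. C_y = -17  [[BA ⟂ BC ⇒ -9x+7y+146=0] ∩ [|C−(17, 1)|²=520]]
   so C = (3, -17)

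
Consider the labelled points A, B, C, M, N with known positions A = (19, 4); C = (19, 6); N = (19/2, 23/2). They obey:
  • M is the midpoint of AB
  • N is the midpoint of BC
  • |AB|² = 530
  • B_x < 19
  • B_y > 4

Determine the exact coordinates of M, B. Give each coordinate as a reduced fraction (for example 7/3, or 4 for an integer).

1. B_x = 0  [B = 2·N−C = 2·(19/2, 23/2)−(19, 6)]
2. B_y = 17  [B = 2·N−C = 2·(19/2, 23/2)−(19, 6)]
   so B = (0, 17)
3. M_x = 19/2  [2·M = A+B = (19, 4)+(0, 17)]
4. M_y = 21/2  [2·M = A+B = (19, 4)+(0, 17)]
   so M = (19/2, 21/2)

M = (19/2, 21/2)
B = (0, 17)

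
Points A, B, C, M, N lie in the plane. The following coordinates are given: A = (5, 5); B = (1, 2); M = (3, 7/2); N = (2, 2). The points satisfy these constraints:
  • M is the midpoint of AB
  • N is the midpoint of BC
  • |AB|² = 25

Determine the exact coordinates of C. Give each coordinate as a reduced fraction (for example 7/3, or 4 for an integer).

1. C_x = 3  [C = 2·N−B = 2·(2, 2)−(1, 2)]
2. C_y = 2  [C = 2·N−B = 2·(2, 2)−(1, 2)]
   so C = (3, 2)

C = (3, 2)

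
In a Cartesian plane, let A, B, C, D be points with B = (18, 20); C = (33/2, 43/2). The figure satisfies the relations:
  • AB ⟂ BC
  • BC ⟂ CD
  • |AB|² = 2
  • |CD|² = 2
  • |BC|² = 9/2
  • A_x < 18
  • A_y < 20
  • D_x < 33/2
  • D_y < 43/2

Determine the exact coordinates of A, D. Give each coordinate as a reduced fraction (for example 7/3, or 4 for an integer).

A = (17, 19)
D = (31/2, 41/2)

1. A_x = 17  [[AB ⟂ BC ⇒ 3/2x-3/2y+3=0] ∩ [|A−(18, 20)|²=2]]
2. A_y = 19  [[AB ⟂ BC ⇒ 3/2x-3/2y+3=0] ∩ [|A−(18, 20)|²=2]]
   so A = (17, 19)
3. D_x = 31/2  [[BC ⟂ CD ⇒ -3/2x+3/2y-15/2=0] ∩ [|D−(33/2, 43/2)|²=2]]
4. D_y = 41/2  [[BC ⟂ CD ⇒ -3/2x+3/2y-15/2=0] ∩ [|D−(33/2, 43/2)|²=2]]
   so D = (31/2, 41/2)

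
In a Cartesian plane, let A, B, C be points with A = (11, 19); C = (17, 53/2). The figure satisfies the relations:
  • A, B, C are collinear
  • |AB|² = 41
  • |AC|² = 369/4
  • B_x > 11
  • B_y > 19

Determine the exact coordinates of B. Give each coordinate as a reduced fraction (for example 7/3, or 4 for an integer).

B = (15, 24)

1. B_x = 15  [[A, B, C are collinear ⇒ 15/2x-6y+63/2=0] ∩ [|B−(11, 19)|²=41]]
2. B_y = 24  [[A, B, C are collinear ⇒ 15/2x-6y+63/2=0] ∩ [|B−(11, 19)|²=41]]
   so B = (15, 24)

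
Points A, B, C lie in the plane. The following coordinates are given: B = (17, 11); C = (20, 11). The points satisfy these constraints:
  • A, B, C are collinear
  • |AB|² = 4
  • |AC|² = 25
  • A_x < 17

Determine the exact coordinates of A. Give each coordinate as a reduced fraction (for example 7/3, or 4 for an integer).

1. A_x = 15  [[A, B, C are collinear ⇒ 3y-33=0] ∩ [|A−(17, 11)|²=4]]
2. A_y = 11  [[A, B, C are collinear ⇒ 3y-33=0] ∩ [|A−(17, 11)|²=4]]
   so A = (15, 11)

A = (15, 11)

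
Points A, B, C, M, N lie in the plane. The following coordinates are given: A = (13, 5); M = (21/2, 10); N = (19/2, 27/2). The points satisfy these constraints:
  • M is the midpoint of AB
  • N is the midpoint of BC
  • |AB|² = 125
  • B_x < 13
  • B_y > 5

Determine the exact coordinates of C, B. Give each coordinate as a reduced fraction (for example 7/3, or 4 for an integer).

C = (11, 12)
B = (8, 15)

1. B_x = 8  [B = 2·M−A = 2·(21/2, 10)−(13, 5)]
2. B_y = 15  [B = 2·M−A = 2·(21/2, 10)−(13, 5)]
   so B = (8, 15)
3. C_x = 11  [C = 2·N−B = 2·(19/2, 27/2)−(8, 15)]
4. C_y = 12  [C = 2·N−B = 2·(19/2, 27/2)−(8, 15)]
   so C = (11, 12)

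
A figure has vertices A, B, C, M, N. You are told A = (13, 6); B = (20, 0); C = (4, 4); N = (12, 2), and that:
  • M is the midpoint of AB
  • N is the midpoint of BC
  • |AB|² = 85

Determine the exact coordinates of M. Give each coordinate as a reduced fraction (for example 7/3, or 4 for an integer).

1. M_x = 33/2  [2·M = A+B = (13, 6)+(20, 0)]
2. M_y = 3  [2·M = A+B = (13, 6)+(20, 0)]
   so M = (33/2, 3)

M = (33/2, 3)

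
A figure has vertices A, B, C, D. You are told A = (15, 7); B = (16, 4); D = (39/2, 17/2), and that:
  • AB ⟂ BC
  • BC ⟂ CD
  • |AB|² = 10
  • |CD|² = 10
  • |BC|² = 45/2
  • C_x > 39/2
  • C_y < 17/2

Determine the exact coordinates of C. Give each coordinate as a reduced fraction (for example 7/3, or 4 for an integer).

C = (41/2, 11/2)

1. C_x = 41/2  [[AB ⟂ BC ⇒ 1x-3y-4=0] ∩ [|C−(39/2, 17/2)|²=10]]
2. C_y = 11/2  [[AB ⟂ BC ⇒ 1x-3y-4=0] ∩ [|C−(39/2, 17/2)|²=10]]
   so C = (41/2, 11/2)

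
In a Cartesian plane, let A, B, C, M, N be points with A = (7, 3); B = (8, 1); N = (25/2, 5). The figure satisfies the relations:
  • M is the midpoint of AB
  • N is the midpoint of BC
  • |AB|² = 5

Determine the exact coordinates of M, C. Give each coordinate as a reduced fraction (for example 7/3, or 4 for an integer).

1. M_x = 15/2  [2·M = A+B = (7, 3)+(8, 1)]
2. M_y = 2  [2·M = A+B = (7, 3)+(8, 1)]
   so M = (15/2, 2)
3. C_x = 17  [C = 2·N−B = 2·(25/2, 5)−(8, 1)]
4. C_y = 9  [C = 2·N−B = 2·(25/2, 5)−(8, 1)]
   so C = (17, 9)

M = (15/2, 2)
C = (17, 9)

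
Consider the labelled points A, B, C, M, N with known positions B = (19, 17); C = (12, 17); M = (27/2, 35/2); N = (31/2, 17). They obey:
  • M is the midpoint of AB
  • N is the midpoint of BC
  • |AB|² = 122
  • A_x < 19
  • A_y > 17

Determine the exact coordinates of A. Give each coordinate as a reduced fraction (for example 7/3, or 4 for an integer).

A = (8, 18)

1. A_x = 8  [A = 2·M−B = 2·(27/2, 35/2)−(19, 17)]
2. A_y = 18  [A = 2·M−B = 2·(27/2, 35/2)−(19, 17)]
   so A = (8, 18)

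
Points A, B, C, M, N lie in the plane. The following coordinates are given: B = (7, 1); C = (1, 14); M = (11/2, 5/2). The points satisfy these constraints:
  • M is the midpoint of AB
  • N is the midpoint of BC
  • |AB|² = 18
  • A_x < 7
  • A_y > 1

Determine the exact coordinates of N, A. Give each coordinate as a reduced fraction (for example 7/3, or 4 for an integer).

N = (4, 15/2)
A = (4, 4)

1. A_x = 4  [A = 2·M−B = 2·(11/2, 5/2)−(7, 1)]
2. A_y = 4  [A = 2·M−B = 2·(11/2, 5/2)−(7, 1)]
   so A = (4, 4)
3. N_x = 4  [2·N = B+C = (7, 1)+(1, 14)]
4. N_y = 15/2  [2·N = B+C = (7, 1)+(1, 14)]
   so N = (4, 15/2)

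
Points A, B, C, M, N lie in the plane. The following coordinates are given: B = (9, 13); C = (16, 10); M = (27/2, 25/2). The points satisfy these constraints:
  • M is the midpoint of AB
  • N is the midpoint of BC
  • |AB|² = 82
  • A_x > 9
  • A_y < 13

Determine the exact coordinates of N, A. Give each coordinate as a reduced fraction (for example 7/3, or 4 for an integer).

1. A_x = 18  [A = 2·M−B = 2·(27/2, 25/2)−(9, 13)]
2. A_y = 12  [A = 2·M−B = 2·(27/2, 25/2)−(9, 13)]
   so A = (18, 12)
3. N_x = 25/2  [2·N = B+C = (9, 13)+(16, 10)]
4. N_y = 23/2  [2·N = B+C = (9, 13)+(16, 10)]
   so N = (25/2, 23/2)

N = (25/2, 23/2)
A = (18, 12)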